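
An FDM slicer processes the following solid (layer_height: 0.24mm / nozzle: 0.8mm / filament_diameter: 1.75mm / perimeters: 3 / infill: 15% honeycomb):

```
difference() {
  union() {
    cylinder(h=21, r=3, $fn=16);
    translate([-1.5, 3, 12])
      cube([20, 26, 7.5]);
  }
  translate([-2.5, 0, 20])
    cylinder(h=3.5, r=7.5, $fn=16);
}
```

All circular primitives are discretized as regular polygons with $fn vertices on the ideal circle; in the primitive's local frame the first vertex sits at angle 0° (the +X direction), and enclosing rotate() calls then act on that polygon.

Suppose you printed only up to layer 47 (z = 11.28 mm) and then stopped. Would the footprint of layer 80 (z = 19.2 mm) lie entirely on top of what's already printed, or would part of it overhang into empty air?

Compare the two slices. At z = 11.28: the cylinder: section is a regular 16-gon, circumradius r=3 (area = (16/2)·3.000²·sin(360°/16) = 27.55 mm²); the cube at (-1.5, 3) is absent (z outside [12, 19.5]); Combining (union): only the r=3 cylinder is present, so the union is just that shape — area = 27.55 mm²; the cylinder at (-2.5, 0) is not intersected at this z (z outside [20, 23.5]); Subtracting the remaining from the first: none of the subtracted shapes is present at this height, so the result so far is unchanged — area = 27.55 mm². At z = 19.2: the r=3 cylinder gives a regular 16-gon of circumradius 3 (constant along its height) (area = (16/2)·3.000²·sin(360°/16) = 27.55 mm²); the 20×26 cube at (-1.5, 3) contributes its full rectangle (area 520.00 mm²); Combining (union): the 2 present regions are separate (no shared area or edge), so areas and boundary lengths simply add and each stays a separate island — area = 547.55 mm²; the cylinder at (-2.5, 0) is absent (z outside [20, 23.5]); Subtracting the remaining from the first: none of the subtracted shapes is present at this height, so that combined region is unchanged — area = 547.55 mm². Checking containment: at z = 19.2 the cross-section extends beyond the z = 11.28 cross-section by about 520.00 mm².

part overhangs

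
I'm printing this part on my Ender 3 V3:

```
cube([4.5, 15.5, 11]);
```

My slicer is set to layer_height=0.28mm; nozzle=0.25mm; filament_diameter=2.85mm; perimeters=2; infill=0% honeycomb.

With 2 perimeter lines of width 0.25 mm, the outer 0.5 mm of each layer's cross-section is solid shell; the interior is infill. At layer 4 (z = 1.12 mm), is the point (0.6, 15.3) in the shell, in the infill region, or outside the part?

At z = 1.12 mm: the cube is present — its section is the full 4.5×15.5 rectangle. Overall, the cross-section is a single solid region. The nearest boundary edge runs (4.50, 15.50)→(0.00, 15.50); distance from the point to it = 0.20 mm. The point is inside the cross-section, 0.20 mm from the nearest boundary — within the 0.5 mm shell band (2 × 0.25).

shell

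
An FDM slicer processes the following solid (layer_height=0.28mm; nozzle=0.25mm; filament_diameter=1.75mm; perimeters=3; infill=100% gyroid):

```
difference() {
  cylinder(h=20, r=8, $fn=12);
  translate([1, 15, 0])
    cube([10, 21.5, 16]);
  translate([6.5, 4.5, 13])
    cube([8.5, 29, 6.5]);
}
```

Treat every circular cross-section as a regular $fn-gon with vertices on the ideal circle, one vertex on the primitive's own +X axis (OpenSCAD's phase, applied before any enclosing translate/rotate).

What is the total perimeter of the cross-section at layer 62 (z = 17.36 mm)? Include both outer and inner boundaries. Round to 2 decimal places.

49.69 mm

At z = 17.36 mm: the r=8 cylinder gives a regular 12-gon of circumradius 8 (constant along its height) (perimeter = 2·12·8.000·sin(180°/12) = 49.69 mm); the cube at (1, 15) is absent (z outside [0, 16]); the cube at (6.5, 4.5) is present — its section is the full 8.5×29 rectangle (perimeter 75.00 mm); Taking the first minus the rest: starting from the r=8 cylinder, the 8.5×29 cube at (6.5, 4.5) misses the remaining region (no effect) — boundary = 49.69 mm. Overall, the cross-section is a single solid region. Total boundary length (outer) = 49.69 mm.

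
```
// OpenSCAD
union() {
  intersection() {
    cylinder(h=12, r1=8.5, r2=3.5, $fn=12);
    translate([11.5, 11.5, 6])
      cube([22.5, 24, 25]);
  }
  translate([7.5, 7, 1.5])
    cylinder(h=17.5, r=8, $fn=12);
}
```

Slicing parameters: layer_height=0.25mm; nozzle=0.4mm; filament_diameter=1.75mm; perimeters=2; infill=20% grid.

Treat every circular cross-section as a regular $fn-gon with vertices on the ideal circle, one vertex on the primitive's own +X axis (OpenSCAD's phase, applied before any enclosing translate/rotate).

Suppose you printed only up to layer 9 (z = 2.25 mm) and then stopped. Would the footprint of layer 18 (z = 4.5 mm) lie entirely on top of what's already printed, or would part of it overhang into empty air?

Compare the two slices. At z = 2.25: the cone contributes a regular 12-gon of circumradius 7.562 (interpolated between r1=8.5 and r2=3.5 at t=0.188) (area = (12/2)·7.562²·sin(360°/12) = 171.57 mm²); the cube at (11.5, 11.5) is not intersected at this z (z outside [6, 31]); Keeping only the common overlap: at least one operand is absent at this height, so nothing remains; the r=8 cylinder at (7.5, 7) gives a regular 12-gon of circumradius 8 (constant along its height) (area = (12/2)·8.000²·sin(360°/12) = 192.00 mm²); Taking the union: only the r=8 cylinder at (7.5, 7) is present, so the union is just that shape — area = 192.00 mm². At z = 4.5: the cone contributes a regular 12-gon of circumradius 6.625 (interpolated between r1=8.5 and r2=3.5 at t=0.375) (area = (12/2)·6.625²·sin(360°/12) = 131.67 mm²); the cube at (11.5, 11.5) does not reach this height (z outside [6, 31]); After intersecting: at least one operand is absent at this height, so nothing remains; the cylinder at (7.5, 7): section is a regular 12-gon, circumradius r=8 (area = (12/2)·8.000²·sin(360°/12) = 192.00 mm²); Merging all regions: only the r=8 cylinder at (7.5, 7) is present, so the union is just that shape — area = 192.00 mm². Checking containment: the cross-section at z = 4.5 is a subset of the cross-section at z = 2.25.

entirely on top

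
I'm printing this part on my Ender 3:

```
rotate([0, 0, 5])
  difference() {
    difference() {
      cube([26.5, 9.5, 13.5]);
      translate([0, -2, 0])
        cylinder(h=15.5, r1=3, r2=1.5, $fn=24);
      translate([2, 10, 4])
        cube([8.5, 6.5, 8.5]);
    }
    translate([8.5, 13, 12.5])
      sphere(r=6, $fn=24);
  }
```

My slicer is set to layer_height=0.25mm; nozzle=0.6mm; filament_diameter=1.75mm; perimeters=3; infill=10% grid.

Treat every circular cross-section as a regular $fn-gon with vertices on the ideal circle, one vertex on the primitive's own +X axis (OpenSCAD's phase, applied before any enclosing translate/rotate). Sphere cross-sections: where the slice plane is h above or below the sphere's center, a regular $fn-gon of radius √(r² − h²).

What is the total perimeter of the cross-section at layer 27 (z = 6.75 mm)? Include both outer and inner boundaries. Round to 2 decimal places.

71.72 mm

At z = 6.75 mm: the cube is present — its section is the full 26.5×9.5 rectangle (perimeter 72.00 mm); the cone at (0, -2) (r1=3→r2=1.5) has section circumradius 2.347 here — a regular 24-gon (perimeter = 2·24·2.347·sin(180°/24) = 14.70 mm); the cube at (2, 10) (footprint 8.5×6.5) is included at this height (perimeter 30.00 mm); Subtracting the remaining from the first: starting from the 26.5×9.5 cube, the cone at (0, -2) partially overlaps it — only the 0.27 mm² overlap (of its 17.10 mm²) is removed, clipping the outline; the 8.5×6.5 cube at (2, 10) misses the remaining region (no effect) — boundary = 71.72 mm; the sphere at (8.5, 13): section is a regular 24-gon, circumradius = √(r²−h²) = √(6²−5.75²) = 1.714 (perimeter = 2·24·1.714·sin(180°/24) = 10.74 mm); After the difference (first − rest): starting from that combined region, the r=6 sphere at (8.5, 13) misses the remaining region (no effect) — boundary = 71.72 mm; (rotated 5° about Z; rotation is an isometry so areas/perimeters/island counts are preserved). Overall, the cross-section is a single solid region. Total boundary length (outer) = 71.72 mm.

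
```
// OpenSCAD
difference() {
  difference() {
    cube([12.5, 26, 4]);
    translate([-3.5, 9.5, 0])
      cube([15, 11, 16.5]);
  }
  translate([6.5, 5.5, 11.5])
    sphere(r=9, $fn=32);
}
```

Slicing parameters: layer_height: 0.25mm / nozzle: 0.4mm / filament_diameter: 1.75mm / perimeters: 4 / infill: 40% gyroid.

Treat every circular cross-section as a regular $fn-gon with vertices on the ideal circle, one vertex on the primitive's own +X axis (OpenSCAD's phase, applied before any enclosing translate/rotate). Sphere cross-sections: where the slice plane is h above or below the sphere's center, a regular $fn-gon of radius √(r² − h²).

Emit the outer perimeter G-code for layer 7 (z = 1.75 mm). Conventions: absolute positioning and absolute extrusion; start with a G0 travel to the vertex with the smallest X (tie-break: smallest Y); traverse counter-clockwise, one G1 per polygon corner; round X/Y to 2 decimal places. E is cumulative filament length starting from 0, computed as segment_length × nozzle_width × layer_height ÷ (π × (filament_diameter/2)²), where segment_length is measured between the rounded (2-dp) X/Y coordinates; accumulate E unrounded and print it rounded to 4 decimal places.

G0 X0.00 Y0.00 Z1.75
G1 X12.50 Y0.00 E0.5197
G1 X12.50 Y26.00 E1.6006
G1 X0.00 Y26.00 E2.1203
G1 X0.00 Y20.50 E2.3490
G1 X11.50 Y20.50 E2.8271
G1 X11.50 Y9.50 E3.2844
G1 X0.00 Y9.50 E3.7626
G1 X0.00 Y0.00 E4.1575

At z = 1.75 mm: the 12.5×26 cube contributes its full rectangle; the cube at (-3.5, 9.5) is present — its section is the full 15×11 rectangle; Taking the first minus the rest: starting from the 12.5×26 cube, the 15×11 cube at (-3.5, 9.5) partially overlaps it — only the 126.50 mm² overlap (of its 165.00 mm²) is removed, clipping the outline — 1 connected region; the sphere at (6.5, 5.5) is absent (|z−center|=9.750 > r=9); Subtracting the remaining from the first: none of the subtracted shapes is present at this height, so that combined region is unchanged — 1 connected region. The outline is a single polygon with 8 vertices. Extrusion per mm of travel: 0.4 × 0.25 / (π × 0.875²) = 0.041575. Accumulating E over each segment gives final E = 4.1575.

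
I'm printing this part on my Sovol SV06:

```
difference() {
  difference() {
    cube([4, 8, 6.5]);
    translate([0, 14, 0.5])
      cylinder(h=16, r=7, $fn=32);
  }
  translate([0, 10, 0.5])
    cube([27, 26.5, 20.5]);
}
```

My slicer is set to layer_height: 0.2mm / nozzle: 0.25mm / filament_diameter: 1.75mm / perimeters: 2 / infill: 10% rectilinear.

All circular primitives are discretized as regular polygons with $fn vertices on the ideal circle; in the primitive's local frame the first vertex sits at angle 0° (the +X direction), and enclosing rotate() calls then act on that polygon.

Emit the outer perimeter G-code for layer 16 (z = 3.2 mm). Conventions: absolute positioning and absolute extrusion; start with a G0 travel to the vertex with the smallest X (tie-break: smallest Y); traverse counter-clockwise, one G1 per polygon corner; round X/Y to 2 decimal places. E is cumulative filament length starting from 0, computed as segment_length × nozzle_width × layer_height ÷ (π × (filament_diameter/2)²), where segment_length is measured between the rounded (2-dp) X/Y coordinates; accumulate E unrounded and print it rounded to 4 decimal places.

G0 X0.00 Y0.00 Z3.20
G1 X4.00 Y0.00 E0.0832
G1 X4.00 Y8.00 E0.2495
G1 X3.55 Y8.00 E0.2588
G1 X2.68 Y7.53 E0.2794
G1 X1.37 Y7.13 E0.3078
G1 X0.00 Y7.00 E0.3364
G1 X0.00 Y0.00 E0.4820

At z = 3.2 mm: the cube (footprint 4×8) is included at this height; the r=7 cylinder at (0, 14) gives a regular 32-gon of circumradius 7 (constant along its height); After the difference (first − rest): starting from the 4×8 cube, the r=7 cylinder at (0, 14) partially overlaps it — only the 2.35 mm² overlap (of its 152.95 mm²) is removed, clipping the outline — 1 connected region; the cube at (0, 10) is present — its section is the full 27×26.5 rectangle; After the difference (first − rest): starting from that combined region, the 27×26.5 cube at (0, 10) misses the remaining region (no effect) — 1 connected region. The outline is a single polygon with 7 vertices. Extrusion per mm of travel: 0.25 × 0.2 / (π × 0.875²) = 0.020788. Accumulating E over each segment gives final E = 0.4820.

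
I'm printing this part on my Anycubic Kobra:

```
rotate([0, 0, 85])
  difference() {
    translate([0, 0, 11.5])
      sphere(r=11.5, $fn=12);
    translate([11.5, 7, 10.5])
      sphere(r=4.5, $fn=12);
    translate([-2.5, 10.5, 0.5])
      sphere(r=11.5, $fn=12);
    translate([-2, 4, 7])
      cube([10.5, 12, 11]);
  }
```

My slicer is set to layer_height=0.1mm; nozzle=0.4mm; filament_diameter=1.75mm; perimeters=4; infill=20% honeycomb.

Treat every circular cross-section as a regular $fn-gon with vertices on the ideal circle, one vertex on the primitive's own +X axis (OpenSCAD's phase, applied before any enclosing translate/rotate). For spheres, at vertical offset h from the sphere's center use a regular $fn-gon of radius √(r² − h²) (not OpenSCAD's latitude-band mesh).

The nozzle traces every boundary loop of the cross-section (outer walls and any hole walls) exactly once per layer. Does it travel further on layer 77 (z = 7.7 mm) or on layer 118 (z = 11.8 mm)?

layer 118 (z = 11.8 mm)

Layer 77 (z = 7.7): the r=11.5 sphere slices to a regular 12-gon of circumradius 10.854 (√(r²−h²) with h=3.8 from center) (perimeter = 2·12·10.854·sin(180°/12) = 67.42 mm); the sphere at (11.5, 7): section is a regular 12-gon, circumradius = √(r²−h²) = √(4.5²−2.8²) = 3.523 (perimeter = 2·12·3.523·sin(180°/12) = 21.88 mm); the r=11.5 sphere at (-2.5, 10.5) slices to a regular 12-gon of circumradius 8.967 (√(r²−h²) with h=7.2 from center) (perimeter = 2·12·8.967·sin(180°/12) = 55.70 mm); the 10.5×12 cube at (-2, 4) contributes its full rectangle (perimeter 45.00 mm); Taking the first minus the rest: starting from the r=11.5 sphere, the r=4.5 sphere at (11.5, 7) partially overlaps it — only the 1.56 mm² overlap (of its 37.23 mm²) is removed, clipping the outline; the r=11.5 sphere at (-2.5, 10.5) partially overlaps it — only the 96.16 mm² overlap (of its 241.23 mm²) is removed, clipping the outline; the 10.5×12 cube at (-2, 4) partially overlaps it — only the 13.17 mm² overlap (of its 126.00 mm²) is removed, clipping the outline — boundary = 66.00 mm; (rotated 85° about Z; rotation is an isometry so areas/perimeters/island counts are preserved). So its perimeter = 66.00 mm. Layer 118 (z = 11.8): the r=11.5 sphere slices to a regular 12-gon of circumradius 11.496 (√(r²−h²) with h=0.3 from center) (perimeter = 2·12·11.496·sin(180°/12) = 71.41 mm); the sphere at (11.5, 7): section is a regular 12-gon, circumradius = √(r²−h²) = √(4.5²−1.3²) = 4.308 (perimeter = 2·12·4.308·sin(180°/12) = 26.76 mm); the r=11.5 sphere at (-2.5, 10.5) slices to a regular 12-gon of circumradius 2.135 (√(r²−h²) with h=11.3 from center) (perimeter = 2·12·2.135·sin(180°/12) = 13.26 mm); the 10.5×12 cube at (-2, 4) contributes its full rectangle (perimeter 45.00 mm); Subtracting the remaining from the first: starting from the r=11.5 sphere, the r=4.5 sphere at (11.5, 7) partially overlaps it — only the 8.71 mm² overlap (of its 55.68 mm²) is removed, clipping the outline; the r=11.5 sphere at (-2.5, 10.5) partially overlaps it — only the 8.14 mm² overlap (of its 13.68 mm²) is removed, clipping the outline; the 10.5×12 cube at (-2, 4) partially overlaps it — only the 58.98 mm² overlap (of its 126.00 mm²) is removed, clipping the outline — boundary = 73.15 mm; (whole slice rotated 85° about Z — lengths, areas and connectivity unchanged). So its perimeter = 73.15 mm. Layer 118 is larger (73.15 vs 66.00 mm).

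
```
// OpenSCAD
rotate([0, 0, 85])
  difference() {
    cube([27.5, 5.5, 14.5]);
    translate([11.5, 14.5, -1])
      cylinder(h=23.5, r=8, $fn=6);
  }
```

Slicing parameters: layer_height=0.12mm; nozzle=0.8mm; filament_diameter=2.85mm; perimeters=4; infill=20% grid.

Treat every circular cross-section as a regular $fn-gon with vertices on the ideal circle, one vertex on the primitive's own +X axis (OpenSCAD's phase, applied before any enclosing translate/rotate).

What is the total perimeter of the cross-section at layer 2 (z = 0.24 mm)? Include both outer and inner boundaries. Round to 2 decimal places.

66.00 mm

At z = 0.24 mm: the cube (footprint 27.5×5.5) is included at this height (perimeter 66.00 mm); the r=8 cylinder at (11.5, 14.5) contributes a regular 6-gon of circumradius 8 (perimeter = 2·6·8.000·sin(180°/6) = 48.00 mm); After the difference (first − rest): starting from the 27.5×5.5 cube, the r=8 cylinder at (11.5, 14.5) misses the remaining region (no effect) — boundary = 66.00 mm; (whole slice rotated 85° about Z — lengths, areas and connectivity unchanged). Overall, the cross-section is a single solid region. Total boundary length (outer) = 66.00 mm.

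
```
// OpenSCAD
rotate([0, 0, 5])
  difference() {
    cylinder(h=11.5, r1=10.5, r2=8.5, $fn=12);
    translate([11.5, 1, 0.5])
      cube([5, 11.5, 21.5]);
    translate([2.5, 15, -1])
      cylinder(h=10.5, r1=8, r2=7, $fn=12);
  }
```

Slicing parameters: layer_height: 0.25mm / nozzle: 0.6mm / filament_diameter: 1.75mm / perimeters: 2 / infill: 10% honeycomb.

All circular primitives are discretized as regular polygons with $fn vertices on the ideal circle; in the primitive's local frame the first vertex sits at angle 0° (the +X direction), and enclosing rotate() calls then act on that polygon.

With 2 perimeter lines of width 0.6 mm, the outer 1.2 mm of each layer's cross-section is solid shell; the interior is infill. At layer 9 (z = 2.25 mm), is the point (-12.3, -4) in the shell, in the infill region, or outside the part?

At z = 2.25 mm: the cone contributes a regular 12-gon of circumradius 10.109 (interpolated between r1=10.5 and r2=8.5 at t=0.196); the cube at (11.5, 1) is present — its section is the full 5×11.5 rectangle; the cone at (2.5, 15) contributes a regular 12-gon of circumradius 7.690 (interpolated between r1=8 and r2=7 at t=0.310); After the difference (first − rest): starting from the cone, the 5×11.5 cube at (11.5, 1) misses the remaining region (no effect); the cone at (2.5, 15) partially overlaps it — only the 12.40 mm² overlap (of its 177.43 mm²) is removed, clipping the outline — 1 connected region; (rotated 5° about Z; rotation is an isometry so areas/perimeters/island counts are preserved). Overall, the cross-section is a single solid region. Undo the 5° rotation: the query point maps to (-12.602, -2.913) in the un-rotated model frame. The nearest boundary edge runs (-8.75, -5.05)→(-10.11, 0.00); distance from the point to it = 3.16 mm. The point is not inside any of the regions above, so it lies outside the cross-section (3.16 mm from the nearest boundary).

outside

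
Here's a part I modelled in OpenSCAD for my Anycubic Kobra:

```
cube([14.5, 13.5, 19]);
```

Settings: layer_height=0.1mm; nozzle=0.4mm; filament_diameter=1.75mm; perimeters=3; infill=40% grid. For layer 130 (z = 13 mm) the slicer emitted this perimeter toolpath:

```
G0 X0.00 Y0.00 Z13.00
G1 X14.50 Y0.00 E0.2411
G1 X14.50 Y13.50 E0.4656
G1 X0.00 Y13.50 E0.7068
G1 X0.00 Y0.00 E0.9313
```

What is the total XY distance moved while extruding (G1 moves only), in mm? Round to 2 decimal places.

Sum the Euclidean lengths of each G1 segment: total = 56.00 mm.

56.00 mm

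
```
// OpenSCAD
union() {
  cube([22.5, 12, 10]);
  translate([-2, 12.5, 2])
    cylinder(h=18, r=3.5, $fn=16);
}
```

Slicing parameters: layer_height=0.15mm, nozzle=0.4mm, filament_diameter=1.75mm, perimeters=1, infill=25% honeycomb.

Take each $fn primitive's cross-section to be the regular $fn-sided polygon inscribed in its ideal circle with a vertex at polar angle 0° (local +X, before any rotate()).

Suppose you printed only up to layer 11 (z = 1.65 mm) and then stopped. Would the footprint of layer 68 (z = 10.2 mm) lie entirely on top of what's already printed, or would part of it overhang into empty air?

Compare the two slices. At z = 1.65: the cube is present — its section is the full 22.5×12 rectangle (area 270.00 mm²); the cylinder at (-2, 12.5) is absent (z outside [2, 20]); Combining (union): only the 22.5×12 cube is present, so the union is just that shape — area = 270.00 mm². At z = 10.2: the cube does not reach this height (z outside [0, 10]); the r=3.5 cylinder at (-2, 12.5) contributes a regular 16-gon of circumradius 3.5 (area = (16/2)·3.500²·sin(360°/16) = 37.50 mm²); Combining (union): only the r=3.5 cylinder at (-2, 12.5) is present, so the union is just that shape — area = 37.50 mm². Checking containment: at z = 10.2 the cross-section extends beyond the z = 1.65 cross-section by about 35.35 mm².

part overhangs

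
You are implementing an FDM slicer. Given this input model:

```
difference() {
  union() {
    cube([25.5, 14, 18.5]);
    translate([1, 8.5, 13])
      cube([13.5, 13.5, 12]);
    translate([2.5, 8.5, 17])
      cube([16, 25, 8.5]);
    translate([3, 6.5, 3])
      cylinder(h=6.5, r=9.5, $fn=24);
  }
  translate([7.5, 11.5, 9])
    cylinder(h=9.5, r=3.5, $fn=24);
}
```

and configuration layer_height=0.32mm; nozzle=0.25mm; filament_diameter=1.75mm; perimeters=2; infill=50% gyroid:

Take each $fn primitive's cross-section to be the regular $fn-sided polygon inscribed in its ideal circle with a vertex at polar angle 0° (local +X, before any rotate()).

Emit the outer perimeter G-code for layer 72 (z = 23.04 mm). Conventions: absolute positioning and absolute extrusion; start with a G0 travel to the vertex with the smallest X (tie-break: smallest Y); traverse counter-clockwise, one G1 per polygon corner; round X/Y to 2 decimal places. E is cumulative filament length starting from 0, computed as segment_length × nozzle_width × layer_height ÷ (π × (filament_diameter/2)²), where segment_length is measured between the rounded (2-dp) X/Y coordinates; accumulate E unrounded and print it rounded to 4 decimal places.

G0 X1.00 Y8.50 Z23.04
G1 X18.50 Y8.50 E0.5821
G1 X18.50 Y33.50 E1.4136
G1 X2.50 Y33.50 E1.9457
G1 X2.50 Y22.00 E2.3282
G1 X1.00 Y22.00 E2.3781
G1 X1.00 Y8.50 E2.8271

At z = 23.04 mm: the cube is absent (z outside [0, 18.5]); the 13.5×13.5 cube at (1, 8.5) contributes its full rectangle; the 16×25 cube at (2.5, 8.5) contributes its full rectangle; the cylinder at (3, 6.5) is absent (z outside [3, 9.5]); Merging all regions: the regions partially overlap (shared area 162.00 mm²), so overlapping operands fuse into one piece — 1 connected region; the cylinder at (7.5, 11.5) does not reach this height (z outside [9, 18.5]); Subtracting the remaining from the first: none of the subtracted shapes is present at this height, so the result so far is unchanged — 1 connected region. The outline is a single polygon with 6 vertices. Extrusion per mm of travel: 0.25 × 0.32 / (π × 0.875²) = 0.033260. Accumulating E over each segment gives final E = 2.8271.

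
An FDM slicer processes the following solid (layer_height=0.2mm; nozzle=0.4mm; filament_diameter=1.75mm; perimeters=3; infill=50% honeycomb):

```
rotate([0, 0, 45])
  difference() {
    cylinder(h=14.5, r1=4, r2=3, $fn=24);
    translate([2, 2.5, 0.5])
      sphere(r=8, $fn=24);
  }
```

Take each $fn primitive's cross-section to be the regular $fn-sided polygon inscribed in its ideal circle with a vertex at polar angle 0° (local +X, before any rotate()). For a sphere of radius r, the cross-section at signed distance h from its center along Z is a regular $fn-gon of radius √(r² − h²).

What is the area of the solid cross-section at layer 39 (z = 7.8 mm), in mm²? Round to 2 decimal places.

22.62 mm²

At z = 7.8 mm: the cone contributes a regular 24-gon of circumradius 3.462 (interpolated between r1=4 and r2=3 at t=0.538) (area = (24/2)·3.462²·sin(360°/24) = 37.23 mm²); the sphere at (2, 2.5): section is a regular 24-gon, circumradius = √(r²−h²) = √(8²−7.3²) = 3.273 (area = (24/2)·3.273²·sin(360°/24) = 33.26 mm²); After the difference (first − rest): starting from the cone (37.23 mm²), the r=8 sphere at (2, 2.5) partially overlaps it — only the 14.61 mm² overlap (of its 33.26 mm²) is removed, clipping the outline — area = 22.62 mm²; (whole slice rotated 45° about Z — lengths, areas and connectivity unchanged). Overall, the cross-section is a single solid region. Net area = 22.62 mm².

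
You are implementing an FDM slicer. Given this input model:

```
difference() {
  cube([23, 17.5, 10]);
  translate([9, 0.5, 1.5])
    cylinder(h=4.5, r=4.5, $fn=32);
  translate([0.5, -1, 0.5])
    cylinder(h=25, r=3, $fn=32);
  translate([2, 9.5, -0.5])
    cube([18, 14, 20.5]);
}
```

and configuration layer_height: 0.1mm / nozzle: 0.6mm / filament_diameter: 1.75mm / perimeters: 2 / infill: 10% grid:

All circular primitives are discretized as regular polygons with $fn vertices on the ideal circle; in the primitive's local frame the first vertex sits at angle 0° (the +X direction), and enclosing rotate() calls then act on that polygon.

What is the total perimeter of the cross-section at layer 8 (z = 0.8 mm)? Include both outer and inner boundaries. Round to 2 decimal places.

At z = 0.8 mm: the cube is present — its section is the full 23×17.5 rectangle (perimeter 81.00 mm); the cylinder at (9, 0.5) is absent (z outside [1.5, 6]); the r=3 cylinder at (0.5, -1) contributes a regular 32-gon of circumradius 3 (perimeter = 2·32·3.000·sin(180°/32) = 18.82 mm); the cube at (2, 9.5) (footprint 18×14) is included at this height (perimeter 64.00 mm); Subtracting the remaining from the first: starting from the 23×17.5 cube, the r=3 cylinder at (0.5, -1) partially overlaps it — only the 5.08 mm² overlap (of its 28.09 mm²) is removed, clipping the outline; the 18×14 cube at (2, 9.5) partially overlaps it — only the 144.00 mm² overlap (of its 252.00 mm²) is removed, clipping the outline — boundary = 95.92 mm. Overall, the cross-section is a single solid region. Total boundary length (outer) = 95.92 mm.

95.92 mm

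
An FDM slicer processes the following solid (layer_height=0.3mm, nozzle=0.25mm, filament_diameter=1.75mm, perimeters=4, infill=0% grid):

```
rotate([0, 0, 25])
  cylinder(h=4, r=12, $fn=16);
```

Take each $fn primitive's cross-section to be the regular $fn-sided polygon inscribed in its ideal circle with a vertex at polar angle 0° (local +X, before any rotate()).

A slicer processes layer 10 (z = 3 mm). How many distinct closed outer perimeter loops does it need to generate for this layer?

1

At z = 3 mm: the cylinder: section is a regular 16-gon, circumradius r=12; (rotated 25° about Z; rotation is an isometry so areas/perimeters/island counts are preserved). The result has 1 disconnected region.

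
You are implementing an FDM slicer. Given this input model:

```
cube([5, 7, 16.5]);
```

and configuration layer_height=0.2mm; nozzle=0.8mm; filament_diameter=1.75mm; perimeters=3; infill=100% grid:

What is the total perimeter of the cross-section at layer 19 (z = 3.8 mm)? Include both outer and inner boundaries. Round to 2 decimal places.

At z = 3.8 mm: the cube (footprint 5×7) is included at this height (perimeter 24.00 mm). Overall, the cross-section is a single solid region. Total boundary length (outer) = 24.00 mm.

24.00 mm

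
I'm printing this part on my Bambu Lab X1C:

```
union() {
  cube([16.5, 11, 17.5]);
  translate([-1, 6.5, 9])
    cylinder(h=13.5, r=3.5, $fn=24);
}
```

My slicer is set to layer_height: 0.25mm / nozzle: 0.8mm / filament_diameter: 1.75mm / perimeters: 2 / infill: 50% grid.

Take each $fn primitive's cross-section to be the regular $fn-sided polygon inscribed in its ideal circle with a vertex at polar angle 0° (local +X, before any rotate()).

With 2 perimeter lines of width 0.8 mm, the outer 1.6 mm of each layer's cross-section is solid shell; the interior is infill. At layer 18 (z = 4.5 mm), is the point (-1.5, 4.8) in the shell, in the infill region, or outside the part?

outside

At z = 4.5 mm: the 16.5×11 cube contributes its full rectangle; the cylinder at (-1, 6.5) is absent (z outside [9, 22.5]); Merging all regions: only the 16.5×11 cube is present, so the union is just that shape — 1 connected region. Overall, the cross-section is a single solid region. The nearest boundary edge runs (0.00, 11.00)→(0.00, 0.00); distance from the point to it = 1.50 mm. The point is not inside any of the regions above, so it lies outside the cross-section (1.50 mm from the nearest boundary).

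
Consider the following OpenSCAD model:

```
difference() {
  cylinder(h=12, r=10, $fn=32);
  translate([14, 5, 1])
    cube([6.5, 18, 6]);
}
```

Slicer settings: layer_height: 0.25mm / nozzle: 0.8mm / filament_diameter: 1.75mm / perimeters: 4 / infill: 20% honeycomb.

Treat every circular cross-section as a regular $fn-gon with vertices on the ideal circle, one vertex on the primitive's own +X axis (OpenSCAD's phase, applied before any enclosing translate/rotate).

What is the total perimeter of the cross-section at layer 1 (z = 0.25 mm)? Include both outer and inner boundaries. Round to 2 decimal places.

62.73 mm

At z = 0.25 mm: the cylinder: section is a regular 32-gon, circumradius r=10 (perimeter = 2·32·10.000·sin(180°/32) = 62.73 mm); the cube at (14, 5) is not intersected at this z (z outside [1, 7]); After the difference (first − rest): none of the subtracted shapes is present at this height, so the r=10 cylinder is unchanged — boundary = 62.73 mm. Overall, the cross-section is a single solid region. Total boundary length (outer) = 62.73 mm.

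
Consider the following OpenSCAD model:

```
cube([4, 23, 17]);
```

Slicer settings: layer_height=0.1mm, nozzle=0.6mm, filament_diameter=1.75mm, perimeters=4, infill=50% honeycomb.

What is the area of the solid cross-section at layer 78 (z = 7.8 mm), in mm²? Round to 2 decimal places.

At z = 7.8 mm: the 4×23 cube contributes its full rectangle (area 92.00 mm²). Overall, the cross-section is a single solid region. Net area = 92.00 mm².

92.00 mm²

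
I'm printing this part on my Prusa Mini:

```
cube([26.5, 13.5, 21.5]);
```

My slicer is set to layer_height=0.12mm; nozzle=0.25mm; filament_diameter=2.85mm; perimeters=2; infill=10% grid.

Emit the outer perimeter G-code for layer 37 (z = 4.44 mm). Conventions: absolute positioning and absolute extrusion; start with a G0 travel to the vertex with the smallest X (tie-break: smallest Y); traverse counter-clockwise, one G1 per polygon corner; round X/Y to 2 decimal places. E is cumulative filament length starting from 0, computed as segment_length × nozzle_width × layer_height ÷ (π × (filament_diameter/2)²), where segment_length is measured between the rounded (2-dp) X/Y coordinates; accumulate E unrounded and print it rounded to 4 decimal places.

G0 X0.00 Y0.00 Z4.44
G1 X26.50 Y0.00 E0.1246
G1 X26.50 Y13.50 E0.1881
G1 X0.00 Y13.50 E0.3127
G1 X0.00 Y0.00 E0.3762

At z = 4.44 mm: the cube is present — its section is the full 26.5×13.5 rectangle. The outline is a single polygon with 4 vertices. Extrusion per mm of travel: 0.25 × 0.12 / (π × 1.425²) = 0.004703. Accumulating E over each segment gives final E = 0.3762.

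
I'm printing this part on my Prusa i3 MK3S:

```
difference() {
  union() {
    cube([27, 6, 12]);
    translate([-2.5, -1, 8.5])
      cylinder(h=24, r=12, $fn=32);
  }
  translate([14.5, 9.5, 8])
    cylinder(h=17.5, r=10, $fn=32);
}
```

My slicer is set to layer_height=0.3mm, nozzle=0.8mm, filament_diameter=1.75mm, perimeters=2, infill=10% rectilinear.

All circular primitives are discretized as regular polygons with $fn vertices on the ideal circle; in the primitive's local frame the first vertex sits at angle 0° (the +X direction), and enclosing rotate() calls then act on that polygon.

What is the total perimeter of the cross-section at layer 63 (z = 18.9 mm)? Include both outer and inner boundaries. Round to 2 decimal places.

75.40 mm

At z = 18.9 mm: the cube does not reach this height (z outside [0, 12]); the cylinder at (-2.5, -1): section is a regular 32-gon, circumradius r=12 (perimeter = 2·32·12.000·sin(180°/32) = 75.28 mm); Taking the union: only the r=12 cylinder at (-2.5, -1) is present, so the union is just that shape — boundary = 75.28 mm; the cylinder at (14.5, 9.5): section is a regular 32-gon, circumradius r=10 (perimeter = 2·32·10.000·sin(180°/32) = 62.73 mm); Subtracting the remaining from the first: starting from the result so far, the r=10 cylinder at (14.5, 9.5) partially overlaps it — only the 11.79 mm² overlap (of its 312.14 mm²) is removed, clipping the outline — boundary = 75.40 mm. Overall, the cross-section is a single solid region. Total boundary length (outer) = 75.40 mm.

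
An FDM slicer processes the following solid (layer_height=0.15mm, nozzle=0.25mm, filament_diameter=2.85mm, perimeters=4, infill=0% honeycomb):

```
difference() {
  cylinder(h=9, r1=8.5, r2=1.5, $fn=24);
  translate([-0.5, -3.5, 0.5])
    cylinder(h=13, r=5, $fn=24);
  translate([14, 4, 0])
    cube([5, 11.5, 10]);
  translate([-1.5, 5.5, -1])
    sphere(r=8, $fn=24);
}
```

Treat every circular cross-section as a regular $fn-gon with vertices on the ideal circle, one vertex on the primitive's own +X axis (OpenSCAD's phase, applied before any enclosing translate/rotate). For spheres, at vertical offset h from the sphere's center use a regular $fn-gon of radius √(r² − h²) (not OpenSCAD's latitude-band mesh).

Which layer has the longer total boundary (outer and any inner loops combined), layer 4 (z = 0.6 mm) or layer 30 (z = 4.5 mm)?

Layer 4 (z = 0.6): the cone: at t=0.067 of its height the radius interpolates to r₁+(r₂−r₁)t = 8.033, giving a regular 24-gon of that circumradius (perimeter = 2·24·8.033·sin(180°/24) = 50.33 mm); the r=5 cylinder at (-0.5, -3.5) gives a regular 24-gon of circumradius 5 (constant along its height) (perimeter = 2·24·5.000·sin(180°/24) = 31.33 mm); the cube at (14, 4) is present — its section is the full 5×11.5 rectangle (perimeter 33.00 mm); the r=8 sphere at (-1.5, 5.5) slices to a regular 24-gon of circumradius 7.838 (√(r²−h²) with h=1.6 from center) (perimeter = 2·24·7.838·sin(180°/24) = 49.11 mm); After the difference (first − rest): starting from the cone, the r=5 cylinder at (-0.5, -3.5) partially overlaps it — only the 75.28 mm² overlap (of its 77.65 mm²) is removed, clipping the outline; the 5×11.5 cube at (14, 4) misses the remaining region (no effect); the r=8 sphere at (-1.5, 5.5) partially overlaps it — only the 85.47 mm² overlap (of its 190.82 mm²) is removed, clipping the outline — boundary = 49.27 mm. So its perimeter = 49.27 mm. Layer 30 (z = 4.5): the cone: at t=0.500 of its height the radius interpolates to r₁+(r₂−r₁)t = 5.000, giving a regular 24-gon of that circumradius (perimeter = 2·24·5.000·sin(180°/24) = 31.33 mm); the r=5 cylinder at (-0.5, -3.5) gives a regular 24-gon of circumradius 5 (constant along its height) (perimeter = 2·24·5.000·sin(180°/24) = 31.33 mm); the cube at (14, 4) (footprint 5×11.5) is included at this height (perimeter 33.00 mm); the r=8 sphere at (-1.5, 5.5) slices to a regular 24-gon of circumradius 5.809 (√(r²−h²) with h=5.5 from center) (perimeter = 2·24·5.809·sin(180°/24) = 36.40 mm); Taking the first minus the rest: starting from the cone, the r=5 cylinder at (-0.5, -3.5) partially overlaps it — only the 43.26 mm² overlap (of its 77.65 mm²) is removed, clipping the outline; the 5×11.5 cube at (14, 4) misses the remaining region (no effect); the r=8 sphere at (-1.5, 5.5) partially overlaps it — only the 25.67 mm² overlap (of its 104.82 mm²) is removed, clipping the outline — boundary = 18.19 mm. So its perimeter = 18.19 mm. Layer 4 is larger (49.27 vs 18.19 mm).

layer 4 (z = 0.6 mm)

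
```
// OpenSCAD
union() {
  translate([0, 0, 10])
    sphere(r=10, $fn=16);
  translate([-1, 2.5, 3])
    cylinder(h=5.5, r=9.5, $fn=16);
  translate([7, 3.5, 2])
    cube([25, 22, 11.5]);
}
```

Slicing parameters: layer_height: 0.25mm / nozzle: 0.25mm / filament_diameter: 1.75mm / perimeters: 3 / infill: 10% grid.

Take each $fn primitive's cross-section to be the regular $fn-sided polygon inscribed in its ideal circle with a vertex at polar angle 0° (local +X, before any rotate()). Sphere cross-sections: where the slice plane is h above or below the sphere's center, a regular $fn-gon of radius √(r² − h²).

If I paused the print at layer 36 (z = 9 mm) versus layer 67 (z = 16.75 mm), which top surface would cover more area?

layer 36 (z = 9 mm)

Layer 36 (z = 9): the r=10 sphere slices to a regular 16-gon of circumradius 9.950 (√(r²−h²) with h=1 from center) (area = (16/2)·9.950²·sin(360°/16) = 303.09 mm²); the cylinder at (-1, 2.5) is not intersected at this z (z outside [3, 8.5]); the cube at (7, 3.5) is present — its section is the full 25×22 rectangle (area 550.00 mm²); Combining (union): the regions partially overlap — summed areas 853.09 mm² minus the doubly-counted overlap 4.28 mm² gives 848.80 mm² — area = 848.80 mm². So its area = 848.80 mm². Layer 67 (z = 16.75): the sphere: section is a regular 16-gon, circumradius = √(r²−h²) = √(10²−6.75²) = 7.378 (area = (16/2)·7.378²·sin(360°/16) = 166.66 mm²); the cylinder at (-1, 2.5) is absent (z outside [3, 8.5]); the cube at (7, 3.5) is absent (z outside [2, 13.5]); Merging all regions: only the r=10 sphere is present, so the union is just that shape — area = 166.66 mm². So its area = 166.66 mm². Layer 36 is larger (848.80 vs 166.66 mm²).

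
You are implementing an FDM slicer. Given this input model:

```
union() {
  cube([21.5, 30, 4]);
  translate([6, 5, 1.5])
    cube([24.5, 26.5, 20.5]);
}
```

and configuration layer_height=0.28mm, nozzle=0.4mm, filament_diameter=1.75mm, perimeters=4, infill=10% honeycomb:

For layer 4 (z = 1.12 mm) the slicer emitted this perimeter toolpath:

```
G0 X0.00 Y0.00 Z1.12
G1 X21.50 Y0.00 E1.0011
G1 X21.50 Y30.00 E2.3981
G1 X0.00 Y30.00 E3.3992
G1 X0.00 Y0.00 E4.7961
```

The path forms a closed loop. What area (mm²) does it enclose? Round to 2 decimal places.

645.00 mm²

Apply the shoelace formula to the sequence of (X, Y) vertices; enclosed area = 645.00 mm².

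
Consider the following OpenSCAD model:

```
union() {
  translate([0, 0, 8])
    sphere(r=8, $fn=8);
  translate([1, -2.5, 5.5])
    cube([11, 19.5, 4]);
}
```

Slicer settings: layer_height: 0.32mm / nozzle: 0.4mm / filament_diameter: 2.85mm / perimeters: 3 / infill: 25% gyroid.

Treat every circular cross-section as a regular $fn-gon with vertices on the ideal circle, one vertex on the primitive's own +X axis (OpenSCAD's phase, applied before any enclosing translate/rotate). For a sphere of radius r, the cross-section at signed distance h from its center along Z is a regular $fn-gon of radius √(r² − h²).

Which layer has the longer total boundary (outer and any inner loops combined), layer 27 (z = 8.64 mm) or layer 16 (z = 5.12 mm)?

layer 27 (z = 8.64 mm)

Layer 27 (z = 8.64): the sphere: section is a regular 8-gon, circumradius = √(r²−h²) = √(8²−0.64²) = 7.974 (perimeter = 2·8·7.974·sin(180°/8) = 48.83 mm); the 11×19.5 cube at (1, -2.5) contributes its full rectangle (perimeter 61.00 mm); Merging all regions: the regions partially overlap (shared area 53.34 mm²), so the edge portions inside another operand are dropped and the merged outline is re-measured after clipping — boundary = 80.00 mm. So its perimeter = 80.00 mm. Layer 16 (z = 5.12): the sphere: section is a regular 8-gon, circumradius = √(r²−h²) = √(8²−2.88²) = 7.464 (perimeter = 2·8·7.464·sin(180°/8) = 45.70 mm); the cube at (1, -2.5) does not reach this height (z outside [5.5, 9.5]); Combining (union): only the r=8 sphere is present, so the union is just that shape — boundary = 45.70 mm. So its perimeter = 45.70 mm. Layer 27 is larger (80.00 vs 45.70 mm).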